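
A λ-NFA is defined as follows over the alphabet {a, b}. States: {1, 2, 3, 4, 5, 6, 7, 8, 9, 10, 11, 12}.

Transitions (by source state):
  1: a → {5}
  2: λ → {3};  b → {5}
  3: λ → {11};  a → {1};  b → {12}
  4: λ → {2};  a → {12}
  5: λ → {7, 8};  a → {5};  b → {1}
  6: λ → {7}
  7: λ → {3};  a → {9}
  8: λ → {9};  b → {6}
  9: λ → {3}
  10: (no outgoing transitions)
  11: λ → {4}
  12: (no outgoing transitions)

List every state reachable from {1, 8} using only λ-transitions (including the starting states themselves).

Start with {1, 8}.
From 8 via λ: add 9.
From 9 via λ: add 3.
From 3 via λ: add 11.
From 11 via λ: add 4.
From 4 via λ: add 2.
No new states can be added; the closed set is {1, 2, 3, 4, 8, 9, 11}.

{1, 2, 3, 4, 8, 9, 11}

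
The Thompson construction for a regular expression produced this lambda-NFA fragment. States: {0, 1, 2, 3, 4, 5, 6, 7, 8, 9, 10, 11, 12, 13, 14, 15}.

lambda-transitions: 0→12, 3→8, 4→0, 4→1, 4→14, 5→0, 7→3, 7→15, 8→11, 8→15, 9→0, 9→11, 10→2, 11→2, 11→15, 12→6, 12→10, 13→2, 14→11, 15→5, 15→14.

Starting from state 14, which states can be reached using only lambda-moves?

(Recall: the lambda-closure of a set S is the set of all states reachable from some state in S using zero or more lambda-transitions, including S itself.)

{0, 2, 5, 6, 10, 11, 12, 14, 15}

Start with {14}.
From 14 via lambda: add 11.
From 11 via lambda: add 2, 15.
From 15 via lambda: add 5.
From 5 via lambda: add 0.
From 0 via lambda: add 12.
From 12 via lambda: add 6, 10.
No new states can be added; the closed set is {0, 2, 5, 6, 10, 11, 12, 14, 15}.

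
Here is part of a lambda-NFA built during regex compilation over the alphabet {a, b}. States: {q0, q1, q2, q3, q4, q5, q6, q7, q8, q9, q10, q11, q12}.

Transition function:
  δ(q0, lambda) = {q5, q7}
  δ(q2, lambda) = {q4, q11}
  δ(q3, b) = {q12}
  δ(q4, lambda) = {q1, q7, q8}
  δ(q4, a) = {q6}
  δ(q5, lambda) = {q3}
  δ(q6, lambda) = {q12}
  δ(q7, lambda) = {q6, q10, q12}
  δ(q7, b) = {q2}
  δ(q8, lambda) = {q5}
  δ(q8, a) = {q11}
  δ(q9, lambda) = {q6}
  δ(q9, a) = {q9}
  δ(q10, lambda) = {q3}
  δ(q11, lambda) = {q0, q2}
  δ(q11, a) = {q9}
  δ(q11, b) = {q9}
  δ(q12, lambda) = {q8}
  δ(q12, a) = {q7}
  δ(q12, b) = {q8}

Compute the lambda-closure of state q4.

Start with {q4}.
From q4 via lambda: add q1, q7, q8.
From q7 via lambda: add q6, q10, q12.
From q8 via lambda: add q5.
From q5 via lambda: add q3.
No new states can be added; the closed set is {q1, q3, q4, q5, q6, q7, q8, q10, q12}.

{q1, q3, q4, q5, q6, q7, q8, q10, q12}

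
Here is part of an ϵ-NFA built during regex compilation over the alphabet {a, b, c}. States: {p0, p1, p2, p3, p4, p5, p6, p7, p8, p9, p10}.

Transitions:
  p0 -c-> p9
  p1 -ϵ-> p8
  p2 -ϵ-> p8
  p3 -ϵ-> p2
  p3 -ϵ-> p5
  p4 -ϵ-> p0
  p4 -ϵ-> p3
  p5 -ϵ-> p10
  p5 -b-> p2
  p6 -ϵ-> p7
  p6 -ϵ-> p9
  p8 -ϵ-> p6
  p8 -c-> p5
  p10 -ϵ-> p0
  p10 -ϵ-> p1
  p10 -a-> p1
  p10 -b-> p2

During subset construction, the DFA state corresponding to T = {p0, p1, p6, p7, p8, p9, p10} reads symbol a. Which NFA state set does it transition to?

{p1, p6, p7, p8, p9}

p10 on a → {p1}.
No a-transition from p0, p1, p6, p7, p8, p9.
Union after reading a: {p1}.
Now take the ϵ-closure:
From p1 via ϵ: add p8.
From p8 via ϵ: add p6.
From p6 via ϵ: add p7, p9.
No new states can be added; the closed set is {p1, p6, p7, p8, p9}.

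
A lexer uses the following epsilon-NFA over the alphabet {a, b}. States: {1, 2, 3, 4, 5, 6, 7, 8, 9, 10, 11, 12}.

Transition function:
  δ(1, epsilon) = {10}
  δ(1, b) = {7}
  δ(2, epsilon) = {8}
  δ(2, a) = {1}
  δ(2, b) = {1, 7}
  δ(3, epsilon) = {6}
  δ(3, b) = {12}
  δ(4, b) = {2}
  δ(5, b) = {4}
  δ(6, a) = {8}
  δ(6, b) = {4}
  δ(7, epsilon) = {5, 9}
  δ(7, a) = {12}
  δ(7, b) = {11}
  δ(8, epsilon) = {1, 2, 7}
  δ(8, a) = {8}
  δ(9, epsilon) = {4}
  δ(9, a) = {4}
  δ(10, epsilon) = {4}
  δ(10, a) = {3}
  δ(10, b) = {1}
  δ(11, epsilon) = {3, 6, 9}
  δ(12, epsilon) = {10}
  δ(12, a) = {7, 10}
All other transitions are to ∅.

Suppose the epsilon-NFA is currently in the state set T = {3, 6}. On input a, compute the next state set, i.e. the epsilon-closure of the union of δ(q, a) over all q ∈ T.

6 on a → {8}.
No a-transition from 3.
Union after reading a: {8}.
Now take the epsilon-closure:
From 8 via epsilon: add 1, 2, 7.
From 1 via epsilon: add 10.
From 7 via epsilon: add 5, 9.
From 9 via epsilon: add 4.
No new states can be added; the closed set is {1, 2, 4, 5, 7, 8, 9, 10}.

{1, 2, 4, 5, 7, 8, 9, 10}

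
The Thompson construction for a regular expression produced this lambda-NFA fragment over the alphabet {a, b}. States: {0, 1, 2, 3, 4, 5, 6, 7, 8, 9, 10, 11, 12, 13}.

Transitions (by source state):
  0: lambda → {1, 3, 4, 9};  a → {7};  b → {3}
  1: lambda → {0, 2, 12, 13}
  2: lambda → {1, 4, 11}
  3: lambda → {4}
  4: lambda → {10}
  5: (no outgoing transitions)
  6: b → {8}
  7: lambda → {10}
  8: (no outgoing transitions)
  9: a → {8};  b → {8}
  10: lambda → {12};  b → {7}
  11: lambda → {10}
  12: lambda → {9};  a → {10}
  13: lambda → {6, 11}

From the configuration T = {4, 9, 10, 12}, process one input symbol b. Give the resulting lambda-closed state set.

{7, 8, 9, 10, 12}

9 on b → {8}.
10 on b → {7}.
No b-transition from 4, 12.
Union after reading b: {7, 8}.
Now take the lambda-closure:
From 7 via lambda: add 10.
From 10 via lambda: add 12.
From 12 via lambda: add 9.
No new states can be added; the closed set is {7, 8, 9, 10, 12}.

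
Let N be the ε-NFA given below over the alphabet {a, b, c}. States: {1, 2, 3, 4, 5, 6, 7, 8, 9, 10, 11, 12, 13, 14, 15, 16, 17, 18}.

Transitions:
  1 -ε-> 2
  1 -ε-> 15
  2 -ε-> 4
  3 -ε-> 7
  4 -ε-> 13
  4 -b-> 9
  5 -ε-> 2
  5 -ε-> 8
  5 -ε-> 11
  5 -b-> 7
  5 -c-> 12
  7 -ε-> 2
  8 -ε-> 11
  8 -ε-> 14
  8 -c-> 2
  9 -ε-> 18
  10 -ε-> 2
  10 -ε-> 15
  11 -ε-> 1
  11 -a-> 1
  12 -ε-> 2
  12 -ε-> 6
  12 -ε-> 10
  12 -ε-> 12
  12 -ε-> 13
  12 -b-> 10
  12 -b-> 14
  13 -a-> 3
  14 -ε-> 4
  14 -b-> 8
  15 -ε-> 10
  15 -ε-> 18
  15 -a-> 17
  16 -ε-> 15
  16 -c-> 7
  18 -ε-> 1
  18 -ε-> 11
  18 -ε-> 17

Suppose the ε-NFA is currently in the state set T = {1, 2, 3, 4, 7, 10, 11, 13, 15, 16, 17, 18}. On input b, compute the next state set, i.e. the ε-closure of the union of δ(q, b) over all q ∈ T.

{1, 2, 4, 9, 10, 11, 13, 15, 17, 18}

4 on b → {9}.
No b-transition from 1, 2, 3, 7, 10, 11, 13, 15, 16, 17, 18.
Union after reading b: {9}.
Now take the ε-closure:
From 9 via ε: add 18.
From 18 via ε: add 1, 11, 17.
From 1 via ε: add 2, 15.
From 2 via ε: add 4.
From 15 via ε: add 10.
From 4 via ε: add 13.
No new states can be added; the closed set is {1, 2, 4, 9, 10, 11, 13, 15, 17, 18}.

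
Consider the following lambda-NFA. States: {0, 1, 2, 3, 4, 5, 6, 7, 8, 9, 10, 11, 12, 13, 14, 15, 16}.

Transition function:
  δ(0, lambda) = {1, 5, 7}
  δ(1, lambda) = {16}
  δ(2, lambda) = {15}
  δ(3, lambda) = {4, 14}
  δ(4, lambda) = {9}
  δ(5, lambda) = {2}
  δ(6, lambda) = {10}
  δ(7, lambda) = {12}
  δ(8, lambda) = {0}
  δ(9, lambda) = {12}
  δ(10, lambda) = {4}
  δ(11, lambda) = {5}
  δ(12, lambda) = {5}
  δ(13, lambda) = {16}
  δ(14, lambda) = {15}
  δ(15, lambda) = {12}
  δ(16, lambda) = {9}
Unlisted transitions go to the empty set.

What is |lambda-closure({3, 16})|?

9

Start with {3, 16}.
From 3 via lambda: add 4, 14.
From 16 via lambda: add 9.
From 9 via lambda: add 12.
From 14 via lambda: add 15.
From 12 via lambda: add 5.
From 5 via lambda: add 2.
lambda-closure = {2, 3, 4, 5, 9, 12, 14, 15, 16}, which has 9 states.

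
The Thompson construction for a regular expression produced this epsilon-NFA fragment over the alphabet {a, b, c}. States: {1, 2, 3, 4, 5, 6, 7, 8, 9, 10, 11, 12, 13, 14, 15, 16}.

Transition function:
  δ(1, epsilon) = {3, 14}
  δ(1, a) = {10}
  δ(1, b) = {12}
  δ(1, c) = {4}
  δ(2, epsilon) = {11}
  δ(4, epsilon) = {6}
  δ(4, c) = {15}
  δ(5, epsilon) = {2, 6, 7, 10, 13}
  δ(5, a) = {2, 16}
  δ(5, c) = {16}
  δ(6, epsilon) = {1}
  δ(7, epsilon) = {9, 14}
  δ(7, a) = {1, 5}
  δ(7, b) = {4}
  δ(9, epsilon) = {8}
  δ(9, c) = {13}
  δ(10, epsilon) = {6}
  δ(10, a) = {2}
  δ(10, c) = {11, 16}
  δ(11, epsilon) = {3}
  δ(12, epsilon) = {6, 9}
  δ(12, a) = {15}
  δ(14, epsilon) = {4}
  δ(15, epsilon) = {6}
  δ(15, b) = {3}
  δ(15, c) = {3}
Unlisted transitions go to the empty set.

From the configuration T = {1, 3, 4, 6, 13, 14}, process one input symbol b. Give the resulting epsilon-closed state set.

1 on b → {12}.
No b-transition from 3, 4, 6, 13, 14.
Union after reading b: {12}.
Now take the epsilon-closure:
From 12 via epsilon: add 6, 9.
From 6 via epsilon: add 1.
From 9 via epsilon: add 8.
From 1 via epsilon: add 3, 14.
From 14 via epsilon: add 4.
No new states can be added; the closed set is {1, 3, 4, 6, 8, 9, 12, 14}.

{1, 3, 4, 6, 8, 9, 12, 14}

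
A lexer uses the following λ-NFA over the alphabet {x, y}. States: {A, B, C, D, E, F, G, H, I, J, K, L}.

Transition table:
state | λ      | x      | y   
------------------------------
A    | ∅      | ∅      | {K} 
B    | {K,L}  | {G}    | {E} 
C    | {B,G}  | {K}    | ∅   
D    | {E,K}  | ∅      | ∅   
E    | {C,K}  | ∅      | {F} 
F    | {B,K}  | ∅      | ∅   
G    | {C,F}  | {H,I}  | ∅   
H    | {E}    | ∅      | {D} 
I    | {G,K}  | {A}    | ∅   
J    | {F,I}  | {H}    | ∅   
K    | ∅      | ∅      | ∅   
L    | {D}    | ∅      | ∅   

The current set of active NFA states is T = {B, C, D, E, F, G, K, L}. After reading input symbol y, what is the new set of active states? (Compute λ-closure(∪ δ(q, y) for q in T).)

B on y → {E}.
E on y → {F}.
No y-transition from C, D, F, G, K, L.
Union after reading y: {E, F}.
Now take the λ-closure:
From E via λ: add C, K.
From F via λ: add B.
From B via λ: add L.
From C via λ: add G.
From L via λ: add D.
No new states can be added; the closed set is {B, C, D, E, F, G, K, L}.

{B, C, D, E, F, G, K, L}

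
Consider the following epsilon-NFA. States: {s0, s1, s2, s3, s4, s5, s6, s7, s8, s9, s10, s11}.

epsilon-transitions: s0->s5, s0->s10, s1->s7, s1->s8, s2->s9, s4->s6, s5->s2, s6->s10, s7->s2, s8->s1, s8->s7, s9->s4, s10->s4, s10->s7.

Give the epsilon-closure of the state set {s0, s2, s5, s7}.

{s0, s2, s4, s5, s6, s7, s9, s10}

Start with {s0, s2, s5, s7}.
From s0 via epsilon: add s10.
From s2 via epsilon: add s9.
From s9 via epsilon: add s4.
From s4 via epsilon: add s6.
No new states can be added; the closed set is {s0, s2, s4, s5, s6, s7, s9, s10}.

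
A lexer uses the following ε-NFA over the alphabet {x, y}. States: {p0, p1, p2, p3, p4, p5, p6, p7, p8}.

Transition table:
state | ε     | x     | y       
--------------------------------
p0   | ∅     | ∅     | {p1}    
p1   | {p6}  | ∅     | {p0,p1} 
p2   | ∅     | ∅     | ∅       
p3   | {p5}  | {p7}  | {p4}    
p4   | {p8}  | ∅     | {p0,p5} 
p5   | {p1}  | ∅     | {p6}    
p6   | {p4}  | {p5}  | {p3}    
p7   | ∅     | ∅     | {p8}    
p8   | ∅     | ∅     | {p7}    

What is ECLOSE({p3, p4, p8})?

Start with {p3, p4, p8}.
From p3 via ε: add p5.
From p5 via ε: add p1.
From p1 via ε: add p6.
No new states can be added; the closed set is {p1, p3, p4, p5, p6, p8}.

{p1, p3, p4, p5, p6, p8}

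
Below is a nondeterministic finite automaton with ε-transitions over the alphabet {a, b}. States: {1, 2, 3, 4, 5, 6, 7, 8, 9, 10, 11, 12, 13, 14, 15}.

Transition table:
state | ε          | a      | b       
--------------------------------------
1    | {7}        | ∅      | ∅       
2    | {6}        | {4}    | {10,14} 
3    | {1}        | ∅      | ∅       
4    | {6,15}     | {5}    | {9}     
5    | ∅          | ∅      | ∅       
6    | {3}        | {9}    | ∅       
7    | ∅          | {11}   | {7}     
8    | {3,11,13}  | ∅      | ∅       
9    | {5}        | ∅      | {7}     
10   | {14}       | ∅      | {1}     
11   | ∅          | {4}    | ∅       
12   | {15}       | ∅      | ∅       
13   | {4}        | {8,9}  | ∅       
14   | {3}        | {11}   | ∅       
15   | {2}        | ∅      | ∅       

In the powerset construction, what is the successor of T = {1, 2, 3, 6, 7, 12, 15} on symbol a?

2 on a → {4}.
6 on a → {9}.
7 on a → {11}.
No a-transition from 1, 3, 12, 15.
Union after reading a: {4, 9, 11}.
Now take the ε-closure:
From 4 via ε: add 6, 15.
From 9 via ε: add 5.
From 6 via ε: add 3.
From 15 via ε: add 2.
From 3 via ε: add 1.
From 1 via ε: add 7.
No new states can be added; the closed set is {1, 2, 3, 4, 5, 6, 7, 9, 11, 15}.

{1, 2, 3, 4, 5, 6, 7, 9, 11, 15}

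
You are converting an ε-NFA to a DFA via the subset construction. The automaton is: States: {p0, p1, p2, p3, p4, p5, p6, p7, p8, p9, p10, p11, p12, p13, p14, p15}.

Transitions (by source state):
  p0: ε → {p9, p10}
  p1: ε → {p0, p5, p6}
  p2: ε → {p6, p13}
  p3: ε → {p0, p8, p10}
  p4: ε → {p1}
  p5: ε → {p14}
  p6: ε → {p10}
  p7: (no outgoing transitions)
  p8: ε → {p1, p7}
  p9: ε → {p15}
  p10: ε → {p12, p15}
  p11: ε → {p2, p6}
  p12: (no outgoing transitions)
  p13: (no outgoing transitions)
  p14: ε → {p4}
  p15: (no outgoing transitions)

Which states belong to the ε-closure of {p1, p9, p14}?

{p0, p1, p4, p5, p6, p9, p10, p12, p14, p15}

Start with {p1, p9, p14}.
From p1 via ε: add p0, p5, p6.
From p9 via ε: add p15.
From p14 via ε: add p4.
From p0 via ε: add p10.
From p10 via ε: add p12.
No new states can be added; the closed set is {p0, p1, p4, p5, p6, p9, p10, p12, p14, p15}.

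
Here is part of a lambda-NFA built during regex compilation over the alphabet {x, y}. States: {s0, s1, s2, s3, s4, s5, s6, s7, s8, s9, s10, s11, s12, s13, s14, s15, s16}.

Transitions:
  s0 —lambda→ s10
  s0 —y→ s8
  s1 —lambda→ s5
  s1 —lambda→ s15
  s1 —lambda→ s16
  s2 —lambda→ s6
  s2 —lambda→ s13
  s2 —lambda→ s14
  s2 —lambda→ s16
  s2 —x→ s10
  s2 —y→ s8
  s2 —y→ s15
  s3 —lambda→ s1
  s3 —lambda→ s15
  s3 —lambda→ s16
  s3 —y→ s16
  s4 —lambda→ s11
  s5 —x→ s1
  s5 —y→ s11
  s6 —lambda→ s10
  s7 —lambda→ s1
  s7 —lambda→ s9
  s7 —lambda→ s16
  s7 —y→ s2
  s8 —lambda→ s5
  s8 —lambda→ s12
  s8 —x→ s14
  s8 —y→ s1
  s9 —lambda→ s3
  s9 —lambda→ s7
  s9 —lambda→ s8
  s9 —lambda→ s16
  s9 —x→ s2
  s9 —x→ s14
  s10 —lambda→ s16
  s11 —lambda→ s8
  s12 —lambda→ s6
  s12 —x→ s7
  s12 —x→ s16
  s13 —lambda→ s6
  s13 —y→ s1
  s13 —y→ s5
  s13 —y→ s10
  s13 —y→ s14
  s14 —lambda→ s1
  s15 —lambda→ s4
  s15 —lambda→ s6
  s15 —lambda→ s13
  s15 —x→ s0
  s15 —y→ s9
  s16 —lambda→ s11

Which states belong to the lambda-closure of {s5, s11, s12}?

{s5, s6, s8, s10, s11, s12, s16}

Start with {s5, s11, s12}.
From s11 via lambda: add s8.
From s12 via lambda: add s6.
From s6 via lambda: add s10.
From s10 via lambda: add s16.
No new states can be added; the closed set is {s5, s6, s8, s10, s11, s12, s16}.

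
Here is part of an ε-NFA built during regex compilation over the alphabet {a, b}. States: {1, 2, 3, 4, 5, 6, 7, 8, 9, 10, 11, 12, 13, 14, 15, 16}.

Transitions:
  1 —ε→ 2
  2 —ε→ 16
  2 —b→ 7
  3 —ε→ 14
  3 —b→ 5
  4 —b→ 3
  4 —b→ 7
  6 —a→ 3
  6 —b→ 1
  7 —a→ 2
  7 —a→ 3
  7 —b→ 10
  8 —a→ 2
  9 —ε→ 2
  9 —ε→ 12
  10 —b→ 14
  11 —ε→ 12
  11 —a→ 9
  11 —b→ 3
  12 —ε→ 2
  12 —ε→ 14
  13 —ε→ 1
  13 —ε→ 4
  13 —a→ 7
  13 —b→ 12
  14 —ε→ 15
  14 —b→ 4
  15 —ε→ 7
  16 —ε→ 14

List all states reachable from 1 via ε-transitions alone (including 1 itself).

Start with {1}.
From 1 via ε: add 2.
From 2 via ε: add 16.
From 16 via ε: add 14.
From 14 via ε: add 15.
From 15 via ε: add 7.
No new states can be added; the closed set is {1, 2, 7, 14, 15, 16}.

{1, 2, 7, 14, 15, 16}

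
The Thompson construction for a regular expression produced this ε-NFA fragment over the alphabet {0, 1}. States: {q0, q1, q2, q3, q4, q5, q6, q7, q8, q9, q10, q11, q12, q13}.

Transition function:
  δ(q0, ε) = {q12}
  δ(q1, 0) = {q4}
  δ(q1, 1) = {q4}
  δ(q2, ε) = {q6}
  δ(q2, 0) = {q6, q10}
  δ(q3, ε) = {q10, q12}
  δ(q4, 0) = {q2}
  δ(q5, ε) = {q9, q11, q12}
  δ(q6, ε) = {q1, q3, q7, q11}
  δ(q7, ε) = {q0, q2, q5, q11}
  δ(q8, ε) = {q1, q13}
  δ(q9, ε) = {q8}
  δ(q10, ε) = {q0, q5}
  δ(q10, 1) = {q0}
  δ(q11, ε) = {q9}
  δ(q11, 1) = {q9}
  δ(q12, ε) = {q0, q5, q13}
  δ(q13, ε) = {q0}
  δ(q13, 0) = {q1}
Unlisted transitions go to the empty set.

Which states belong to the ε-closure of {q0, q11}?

{q0, q1, q5, q8, q9, q11, q12, q13}

Start with {q0, q11}.
From q0 via ε: add q12.
From q11 via ε: add q9.
From q9 via ε: add q8.
From q12 via ε: add q5, q13.
From q8 via ε: add q1.
No new states can be added; the closed set is {q0, q1, q5, q8, q9, q11, q12, q13}.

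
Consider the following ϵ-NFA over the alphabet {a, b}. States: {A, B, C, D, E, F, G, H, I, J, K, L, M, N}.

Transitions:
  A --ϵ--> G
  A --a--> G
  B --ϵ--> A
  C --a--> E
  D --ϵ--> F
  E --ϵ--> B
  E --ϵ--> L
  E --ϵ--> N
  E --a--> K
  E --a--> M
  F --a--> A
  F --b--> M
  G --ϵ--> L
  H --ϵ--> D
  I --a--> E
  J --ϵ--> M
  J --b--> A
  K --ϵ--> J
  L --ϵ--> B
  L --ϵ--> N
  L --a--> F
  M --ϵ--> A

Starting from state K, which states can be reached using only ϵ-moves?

{A, B, G, J, K, L, M, N}

Start with {K}.
From K via ϵ: add J.
From J via ϵ: add M.
From M via ϵ: add A.
From A via ϵ: add G.
From G via ϵ: add L.
From L via ϵ: add B, N.
No new states can be added; the closed set is {A, B, G, J, K, L, M, N}.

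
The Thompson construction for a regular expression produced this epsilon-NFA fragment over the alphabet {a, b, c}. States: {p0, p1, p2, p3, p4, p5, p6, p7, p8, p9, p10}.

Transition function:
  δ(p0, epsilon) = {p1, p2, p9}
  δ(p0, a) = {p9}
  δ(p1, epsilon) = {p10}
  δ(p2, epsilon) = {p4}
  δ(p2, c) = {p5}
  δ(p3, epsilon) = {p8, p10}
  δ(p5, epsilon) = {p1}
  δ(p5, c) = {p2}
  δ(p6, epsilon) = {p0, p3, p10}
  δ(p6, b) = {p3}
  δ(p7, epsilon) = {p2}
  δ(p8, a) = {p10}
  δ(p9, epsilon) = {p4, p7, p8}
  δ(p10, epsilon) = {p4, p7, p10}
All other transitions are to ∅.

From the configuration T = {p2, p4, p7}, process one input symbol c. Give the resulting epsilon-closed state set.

{p1, p2, p4, p5, p7, p10}

p2 on c → {p5}.
No c-transition from p4, p7.
Union after reading c: {p5}.
Now take the epsilon-closure:
From p5 via epsilon: add p1.
From p1 via epsilon: add p10.
From p10 via epsilon: add p4, p7.
From p7 via epsilon: add p2.
No new states can be added; the closed set is {p1, p2, p4, p5, p7, p10}.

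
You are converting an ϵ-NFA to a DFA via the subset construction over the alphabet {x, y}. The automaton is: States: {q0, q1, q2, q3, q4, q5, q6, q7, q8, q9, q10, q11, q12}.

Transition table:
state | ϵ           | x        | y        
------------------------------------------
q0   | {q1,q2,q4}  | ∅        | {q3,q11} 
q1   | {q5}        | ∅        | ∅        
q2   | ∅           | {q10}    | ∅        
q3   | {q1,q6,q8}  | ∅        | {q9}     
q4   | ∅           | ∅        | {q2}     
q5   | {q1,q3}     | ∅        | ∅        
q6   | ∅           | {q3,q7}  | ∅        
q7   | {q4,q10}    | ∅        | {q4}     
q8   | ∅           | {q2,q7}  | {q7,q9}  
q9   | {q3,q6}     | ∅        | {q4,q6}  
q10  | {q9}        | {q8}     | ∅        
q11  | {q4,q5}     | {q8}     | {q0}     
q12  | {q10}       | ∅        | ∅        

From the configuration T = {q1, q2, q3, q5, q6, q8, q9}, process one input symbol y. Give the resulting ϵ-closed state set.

q3 on y → {q9}.
q8 on y → {q7, q9}.
q9 on y → {q4, q6}.
No y-transition from q1, q2, q5, q6.
Union after reading y: {q4, q6, q7, q9}.
Now take the ϵ-closure:
From q7 via ϵ: add q10.
From q9 via ϵ: add q3.
From q3 via ϵ: add q1, q8.
From q1 via ϵ: add q5.
No new states can be added; the closed set is {q1, q3, q4, q5, q6, q7, q8, q9, q10}.

{q1, q3, q4, q5, q6, q7, q8, q9, q10}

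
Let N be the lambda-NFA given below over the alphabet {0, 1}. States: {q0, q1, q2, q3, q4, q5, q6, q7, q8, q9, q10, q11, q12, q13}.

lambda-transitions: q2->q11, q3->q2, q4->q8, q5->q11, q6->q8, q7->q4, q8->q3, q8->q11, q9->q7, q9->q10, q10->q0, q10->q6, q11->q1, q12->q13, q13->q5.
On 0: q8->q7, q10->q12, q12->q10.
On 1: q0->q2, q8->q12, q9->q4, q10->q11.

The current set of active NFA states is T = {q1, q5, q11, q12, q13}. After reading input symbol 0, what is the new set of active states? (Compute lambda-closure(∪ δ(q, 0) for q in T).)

q12 on 0 → {q10}.
No 0-transition from q1, q5, q11, q13.
Union after reading 0: {q10}.
Now take the lambda-closure:
From q10 via lambda: add q0, q6.
From q6 via lambda: add q8.
From q8 via lambda: add q3, q11.
From q3 via lambda: add q2.
From q11 via lambda: add q1.
No new states can be added; the closed set is {q0, q1, q2, q3, q6, q8, q10, q11}.

{q0, q1, q2, q3, q6, q8, q10, q11}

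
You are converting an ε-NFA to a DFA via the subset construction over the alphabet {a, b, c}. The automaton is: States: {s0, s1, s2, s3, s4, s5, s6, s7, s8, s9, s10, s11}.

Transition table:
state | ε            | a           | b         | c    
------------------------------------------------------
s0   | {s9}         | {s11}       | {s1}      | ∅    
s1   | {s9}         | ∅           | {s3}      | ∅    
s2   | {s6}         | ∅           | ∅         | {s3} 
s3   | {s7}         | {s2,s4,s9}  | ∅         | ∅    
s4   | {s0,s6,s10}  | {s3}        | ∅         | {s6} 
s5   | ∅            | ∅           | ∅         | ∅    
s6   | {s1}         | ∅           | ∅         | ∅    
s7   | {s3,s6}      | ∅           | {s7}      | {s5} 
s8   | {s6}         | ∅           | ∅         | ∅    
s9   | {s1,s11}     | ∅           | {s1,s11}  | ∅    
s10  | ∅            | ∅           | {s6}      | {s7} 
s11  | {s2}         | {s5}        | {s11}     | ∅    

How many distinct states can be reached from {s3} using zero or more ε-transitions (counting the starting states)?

Start with {s3}.
From s3 via ε: add s7.
From s7 via ε: add s6.
From s6 via ε: add s1.
From s1 via ε: add s9.
From s9 via ε: add s11.
From s11 via ε: add s2.
ε-closure = {s1, s2, s3, s6, s7, s9, s11}, which has 7 states.

7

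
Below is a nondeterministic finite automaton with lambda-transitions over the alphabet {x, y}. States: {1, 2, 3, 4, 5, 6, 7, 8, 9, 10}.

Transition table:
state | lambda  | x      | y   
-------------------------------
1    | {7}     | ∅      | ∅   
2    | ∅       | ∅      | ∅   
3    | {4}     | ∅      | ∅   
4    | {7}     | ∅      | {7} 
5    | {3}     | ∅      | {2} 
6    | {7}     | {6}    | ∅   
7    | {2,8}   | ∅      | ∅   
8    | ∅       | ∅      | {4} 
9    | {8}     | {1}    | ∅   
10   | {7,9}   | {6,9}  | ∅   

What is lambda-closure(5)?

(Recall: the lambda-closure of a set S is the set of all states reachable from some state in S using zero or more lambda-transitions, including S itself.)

{2, 3, 4, 5, 7, 8}

Start with {5}.
From 5 via lambda: add 3.
From 3 via lambda: add 4.
From 4 via lambda: add 7.
From 7 via lambda: add 2, 8.
No new states can be added; the closed set is {2, 3, 4, 5, 7, 8}.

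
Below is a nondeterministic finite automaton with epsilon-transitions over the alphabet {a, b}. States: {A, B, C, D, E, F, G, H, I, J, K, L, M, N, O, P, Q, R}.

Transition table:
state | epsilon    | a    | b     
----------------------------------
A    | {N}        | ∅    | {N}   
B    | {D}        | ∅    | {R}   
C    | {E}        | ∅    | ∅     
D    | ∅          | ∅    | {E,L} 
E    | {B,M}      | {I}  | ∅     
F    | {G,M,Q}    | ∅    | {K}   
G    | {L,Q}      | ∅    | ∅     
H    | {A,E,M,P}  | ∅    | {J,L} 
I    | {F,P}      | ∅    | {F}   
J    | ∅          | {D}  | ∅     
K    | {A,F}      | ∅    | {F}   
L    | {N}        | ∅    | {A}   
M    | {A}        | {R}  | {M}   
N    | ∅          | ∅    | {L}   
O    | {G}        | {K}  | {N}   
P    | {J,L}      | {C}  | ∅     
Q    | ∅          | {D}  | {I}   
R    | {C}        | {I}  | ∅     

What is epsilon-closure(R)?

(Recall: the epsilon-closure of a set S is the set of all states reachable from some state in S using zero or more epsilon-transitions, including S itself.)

{A, B, C, D, E, M, N, R}

Start with {R}.
From R via epsilon: add C.
From C via epsilon: add E.
From E via epsilon: add B, M.
From B via epsilon: add D.
From M via epsilon: add A.
From A via epsilon: add N.
No new states can be added; the closed set is {A, B, C, D, E, M, N, R}.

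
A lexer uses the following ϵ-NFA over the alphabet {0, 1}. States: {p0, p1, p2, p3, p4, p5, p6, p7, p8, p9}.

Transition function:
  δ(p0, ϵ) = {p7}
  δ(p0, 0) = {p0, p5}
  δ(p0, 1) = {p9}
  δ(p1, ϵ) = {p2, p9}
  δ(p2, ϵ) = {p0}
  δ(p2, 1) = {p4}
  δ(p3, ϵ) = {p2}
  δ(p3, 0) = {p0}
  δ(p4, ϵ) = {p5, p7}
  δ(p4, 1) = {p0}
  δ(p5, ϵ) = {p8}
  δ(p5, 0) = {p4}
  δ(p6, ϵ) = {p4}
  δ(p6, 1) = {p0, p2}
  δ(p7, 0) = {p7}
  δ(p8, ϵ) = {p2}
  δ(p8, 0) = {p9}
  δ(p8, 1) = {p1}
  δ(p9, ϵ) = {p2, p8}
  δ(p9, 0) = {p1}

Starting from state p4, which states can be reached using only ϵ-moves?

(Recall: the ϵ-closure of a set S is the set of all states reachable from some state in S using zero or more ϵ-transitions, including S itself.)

{p0, p2, p4, p5, p7, p8}

Start with {p4}.
From p4 via ϵ: add p5, p7.
From p5 via ϵ: add p8.
From p8 via ϵ: add p2.
From p2 via ϵ: add p0.
No new states can be added; the closed set is {p0, p2, p4, p5, p7, p8}.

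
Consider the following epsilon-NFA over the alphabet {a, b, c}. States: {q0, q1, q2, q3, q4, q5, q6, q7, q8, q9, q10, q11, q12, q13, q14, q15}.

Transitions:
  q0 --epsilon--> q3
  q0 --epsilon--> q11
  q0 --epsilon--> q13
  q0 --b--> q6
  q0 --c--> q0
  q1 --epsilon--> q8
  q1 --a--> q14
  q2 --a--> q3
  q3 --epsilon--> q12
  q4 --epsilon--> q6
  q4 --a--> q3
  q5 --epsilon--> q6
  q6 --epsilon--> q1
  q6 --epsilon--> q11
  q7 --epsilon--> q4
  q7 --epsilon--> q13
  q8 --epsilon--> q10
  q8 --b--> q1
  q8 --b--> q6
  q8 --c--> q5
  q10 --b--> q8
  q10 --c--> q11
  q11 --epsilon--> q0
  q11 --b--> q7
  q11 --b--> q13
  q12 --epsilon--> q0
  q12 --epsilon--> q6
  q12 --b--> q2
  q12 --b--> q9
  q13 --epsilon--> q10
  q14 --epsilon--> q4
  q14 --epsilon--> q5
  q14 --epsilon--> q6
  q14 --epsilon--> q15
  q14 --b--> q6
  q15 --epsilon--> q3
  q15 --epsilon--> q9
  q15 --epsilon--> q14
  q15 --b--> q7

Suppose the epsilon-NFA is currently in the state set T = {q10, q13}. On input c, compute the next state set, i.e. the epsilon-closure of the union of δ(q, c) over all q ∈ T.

{q0, q1, q3, q6, q8, q10, q11, q12, q13}

q10 on c → {q11}.
No c-transition from q13.
Union after reading c: {q11}.
Now take the epsilon-closure:
From q11 via epsilon: add q0.
From q0 via epsilon: add q3, q13.
From q3 via epsilon: add q12.
From q13 via epsilon: add q10.
From q12 via epsilon: add q6.
From q6 via epsilon: add q1.
From q1 via epsilon: add q8.
No new states can be added; the closed set is {q0, q1, q3, q6, q8, q10, q11, q12, q13}.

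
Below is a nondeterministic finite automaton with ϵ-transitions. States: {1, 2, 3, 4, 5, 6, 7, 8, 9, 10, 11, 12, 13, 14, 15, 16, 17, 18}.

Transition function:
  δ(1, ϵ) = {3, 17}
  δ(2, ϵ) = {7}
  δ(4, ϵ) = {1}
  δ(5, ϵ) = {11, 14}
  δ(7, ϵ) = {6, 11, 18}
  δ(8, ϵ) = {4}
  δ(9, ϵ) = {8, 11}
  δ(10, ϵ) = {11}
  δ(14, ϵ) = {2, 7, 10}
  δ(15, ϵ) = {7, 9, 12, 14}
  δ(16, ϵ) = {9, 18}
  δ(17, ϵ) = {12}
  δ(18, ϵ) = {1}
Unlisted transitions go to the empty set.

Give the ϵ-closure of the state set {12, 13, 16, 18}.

{1, 3, 4, 8, 9, 11, 12, 13, 16, 17, 18}

Start with {12, 13, 16, 18}.
From 16 via ϵ: add 9.
From 18 via ϵ: add 1.
From 1 via ϵ: add 3, 17.
From 9 via ϵ: add 8, 11.
From 8 via ϵ: add 4.
No new states can be added; the closed set is {1, 3, 4, 8, 9, 11, 12, 13, 16, 17, 18}.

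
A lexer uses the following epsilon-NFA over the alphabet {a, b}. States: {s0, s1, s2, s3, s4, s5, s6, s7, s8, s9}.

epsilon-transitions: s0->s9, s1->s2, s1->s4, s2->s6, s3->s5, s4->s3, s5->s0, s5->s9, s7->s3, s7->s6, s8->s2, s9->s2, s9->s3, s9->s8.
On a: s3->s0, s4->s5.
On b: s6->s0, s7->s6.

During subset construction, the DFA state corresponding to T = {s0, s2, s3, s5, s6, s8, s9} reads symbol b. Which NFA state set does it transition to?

{s0, s2, s3, s5, s6, s8, s9}

s6 on b → {s0}.
No b-transition from s0, s2, s3, s5, s8, s9.
Union after reading b: {s0}.
Now take the epsilon-closure:
From s0 via epsilon: add s9.
From s9 via epsilon: add s2, s3, s8.
From s2 via epsilon: add s6.
From s3 via epsilon: add s5.
No new states can be added; the closed set is {s0, s2, s3, s5, s6, s8, s9}.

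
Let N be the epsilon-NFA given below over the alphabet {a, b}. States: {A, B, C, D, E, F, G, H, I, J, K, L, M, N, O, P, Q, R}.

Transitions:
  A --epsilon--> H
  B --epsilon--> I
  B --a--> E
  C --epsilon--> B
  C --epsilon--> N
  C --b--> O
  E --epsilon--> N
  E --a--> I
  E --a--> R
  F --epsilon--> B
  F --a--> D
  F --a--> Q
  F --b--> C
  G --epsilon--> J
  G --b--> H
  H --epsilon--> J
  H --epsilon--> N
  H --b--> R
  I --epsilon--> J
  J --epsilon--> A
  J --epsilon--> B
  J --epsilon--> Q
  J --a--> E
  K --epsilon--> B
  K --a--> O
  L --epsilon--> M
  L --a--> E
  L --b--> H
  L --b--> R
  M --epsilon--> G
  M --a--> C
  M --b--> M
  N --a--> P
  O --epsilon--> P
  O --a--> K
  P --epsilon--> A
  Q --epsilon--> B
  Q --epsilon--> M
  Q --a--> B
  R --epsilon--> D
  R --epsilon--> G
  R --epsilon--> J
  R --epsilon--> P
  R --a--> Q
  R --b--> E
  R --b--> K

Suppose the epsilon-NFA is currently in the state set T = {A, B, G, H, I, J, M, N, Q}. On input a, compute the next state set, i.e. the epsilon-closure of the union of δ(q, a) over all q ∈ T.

B on a → {E}.
J on a → {E}.
M on a → {C}.
N on a → {P}.
Q on a → {B}.
No a-transition from A, G, H, I.
Union after reading a: {B, C, E, P}.
Now take the epsilon-closure:
From B via epsilon: add I.
From C via epsilon: add N.
From P via epsilon: add A.
From A via epsilon: add H.
From I via epsilon: add J.
From J via epsilon: add Q.
From Q via epsilon: add M.
From M via epsilon: add G.
No new states can be added; the closed set is {A, B, C, E, G, H, I, J, M, N, P, Q}.

{A, B, C, E, G, H, I, J, M, N, P, Q}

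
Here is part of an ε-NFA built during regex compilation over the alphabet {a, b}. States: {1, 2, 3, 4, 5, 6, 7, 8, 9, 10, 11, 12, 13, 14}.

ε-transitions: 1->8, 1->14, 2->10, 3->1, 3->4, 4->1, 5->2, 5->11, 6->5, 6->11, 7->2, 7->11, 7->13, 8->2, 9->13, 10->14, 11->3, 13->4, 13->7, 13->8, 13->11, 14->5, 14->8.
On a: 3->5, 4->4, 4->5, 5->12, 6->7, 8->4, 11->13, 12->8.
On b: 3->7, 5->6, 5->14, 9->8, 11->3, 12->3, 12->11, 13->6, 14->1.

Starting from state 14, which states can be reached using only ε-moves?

Start with {14}.
From 14 via ε: add 5, 8.
From 5 via ε: add 2, 11.
From 2 via ε: add 10.
From 11 via ε: add 3.
From 3 via ε: add 1, 4.
No new states can be added; the closed set is {1, 2, 3, 4, 5, 8, 10, 11, 14}.

{1, 2, 3, 4, 5, 8, 10, 11, 14}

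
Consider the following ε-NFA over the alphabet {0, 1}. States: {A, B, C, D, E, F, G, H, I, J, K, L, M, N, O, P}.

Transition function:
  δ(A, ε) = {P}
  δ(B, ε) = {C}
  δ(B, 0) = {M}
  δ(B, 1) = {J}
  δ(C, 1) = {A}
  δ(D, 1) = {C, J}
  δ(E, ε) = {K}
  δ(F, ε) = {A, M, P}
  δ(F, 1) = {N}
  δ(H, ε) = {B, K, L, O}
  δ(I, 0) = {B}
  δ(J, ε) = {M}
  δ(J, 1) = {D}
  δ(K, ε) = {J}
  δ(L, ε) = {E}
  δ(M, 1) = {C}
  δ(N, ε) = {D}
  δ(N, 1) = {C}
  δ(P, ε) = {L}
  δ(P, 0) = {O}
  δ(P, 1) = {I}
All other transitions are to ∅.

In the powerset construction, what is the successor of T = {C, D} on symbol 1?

{A, C, E, J, K, L, M, P}

C on 1 → {A}.
D on 1 → {C, J}.
Union after reading 1: {A, C, J}.
Now take the ε-closure:
From A via ε: add P.
From J via ε: add M.
From P via ε: add L.
From L via ε: add E.
From E via ε: add K.
No new states can be added; the closed set is {A, C, E, J, K, L, M, P}.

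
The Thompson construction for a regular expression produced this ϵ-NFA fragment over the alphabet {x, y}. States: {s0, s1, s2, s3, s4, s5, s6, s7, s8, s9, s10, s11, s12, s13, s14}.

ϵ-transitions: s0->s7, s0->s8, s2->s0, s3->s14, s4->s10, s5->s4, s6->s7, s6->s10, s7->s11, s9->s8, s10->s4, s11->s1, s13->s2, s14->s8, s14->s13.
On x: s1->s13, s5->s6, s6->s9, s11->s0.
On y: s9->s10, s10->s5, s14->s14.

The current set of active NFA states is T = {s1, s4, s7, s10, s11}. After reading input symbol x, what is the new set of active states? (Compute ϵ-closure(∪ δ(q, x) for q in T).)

s1 on x → {s13}.
s11 on x → {s0}.
No x-transition from s4, s7, s10.
Union after reading x: {s0, s13}.
Now take the ϵ-closure:
From s0 via ϵ: add s7, s8.
From s13 via ϵ: add s2.
From s7 via ϵ: add s11.
From s11 via ϵ: add s1.
No new states can be added; the closed set is {s0, s1, s2, s7, s8, s11, s13}.

{s0, s1, s2, s7, s8, s11, s13}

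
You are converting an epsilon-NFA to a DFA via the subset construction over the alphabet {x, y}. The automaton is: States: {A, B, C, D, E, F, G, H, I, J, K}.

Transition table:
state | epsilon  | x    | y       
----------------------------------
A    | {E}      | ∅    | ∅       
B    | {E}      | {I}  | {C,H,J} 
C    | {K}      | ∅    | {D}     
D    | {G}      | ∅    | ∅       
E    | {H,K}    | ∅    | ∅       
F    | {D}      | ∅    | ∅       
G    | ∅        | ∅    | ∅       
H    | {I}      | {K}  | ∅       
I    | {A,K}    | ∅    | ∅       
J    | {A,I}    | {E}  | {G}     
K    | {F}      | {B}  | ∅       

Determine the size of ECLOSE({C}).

5

Start with {C}.
From C via epsilon: add K.
From K via epsilon: add F.
From F via epsilon: add D.
From D via epsilon: add G.
epsilon-closure = {C, D, F, G, K}, which has 5 states.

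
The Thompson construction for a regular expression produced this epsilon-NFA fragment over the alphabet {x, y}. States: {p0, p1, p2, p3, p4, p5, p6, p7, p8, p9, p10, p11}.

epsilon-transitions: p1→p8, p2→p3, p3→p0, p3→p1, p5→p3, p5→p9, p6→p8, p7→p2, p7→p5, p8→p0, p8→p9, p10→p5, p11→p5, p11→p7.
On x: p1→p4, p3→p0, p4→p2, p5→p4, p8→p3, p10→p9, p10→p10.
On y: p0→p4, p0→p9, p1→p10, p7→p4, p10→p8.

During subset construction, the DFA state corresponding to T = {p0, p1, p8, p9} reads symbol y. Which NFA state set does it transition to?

{p0, p1, p3, p4, p5, p8, p9, p10}

p0 on y → {p4, p9}.
p1 on y → {p10}.
No y-transition from p8, p9.
Union after reading y: {p4, p9, p10}.
Now take the epsilon-closure:
From p10 via epsilon: add p5.
From p5 via epsilon: add p3.
From p3 via epsilon: add p0, p1.
From p1 via epsilon: add p8.
No new states can be added; the closed set is {p0, p1, p3, p4, p5, p8, p9, p10}.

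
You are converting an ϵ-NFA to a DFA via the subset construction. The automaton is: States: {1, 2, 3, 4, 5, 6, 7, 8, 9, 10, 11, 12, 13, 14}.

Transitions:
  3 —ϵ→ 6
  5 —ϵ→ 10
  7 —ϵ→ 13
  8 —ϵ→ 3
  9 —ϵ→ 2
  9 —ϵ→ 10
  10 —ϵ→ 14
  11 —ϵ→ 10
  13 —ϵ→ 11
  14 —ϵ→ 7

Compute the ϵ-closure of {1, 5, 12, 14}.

{1, 5, 7, 10, 11, 12, 13, 14}

Start with {1, 5, 12, 14}.
From 5 via ϵ: add 10.
From 14 via ϵ: add 7.
From 7 via ϵ: add 13.
From 13 via ϵ: add 11.
No new states can be added; the closed set is {1, 5, 7, 10, 11, 12, 13, 14}.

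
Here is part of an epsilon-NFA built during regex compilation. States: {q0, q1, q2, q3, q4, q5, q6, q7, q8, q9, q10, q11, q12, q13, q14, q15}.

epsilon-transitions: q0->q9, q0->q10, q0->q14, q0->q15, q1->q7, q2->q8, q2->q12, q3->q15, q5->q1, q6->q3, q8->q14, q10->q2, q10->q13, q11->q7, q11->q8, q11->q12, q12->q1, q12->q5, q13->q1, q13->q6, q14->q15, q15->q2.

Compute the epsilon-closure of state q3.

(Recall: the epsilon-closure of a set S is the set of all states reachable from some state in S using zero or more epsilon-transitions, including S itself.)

Start with {q3}.
From q3 via epsilon: add q15.
From q15 via epsilon: add q2.
From q2 via epsilon: add q8, q12.
From q8 via epsilon: add q14.
From q12 via epsilon: add q1, q5.
From q1 via epsilon: add q7.
No new states can be added; the closed set is {q1, q2, q3, q5, q7, q8, q12, q14, q15}.

{q1, q2, q3, q5, q7, q8, q12, q14, q15}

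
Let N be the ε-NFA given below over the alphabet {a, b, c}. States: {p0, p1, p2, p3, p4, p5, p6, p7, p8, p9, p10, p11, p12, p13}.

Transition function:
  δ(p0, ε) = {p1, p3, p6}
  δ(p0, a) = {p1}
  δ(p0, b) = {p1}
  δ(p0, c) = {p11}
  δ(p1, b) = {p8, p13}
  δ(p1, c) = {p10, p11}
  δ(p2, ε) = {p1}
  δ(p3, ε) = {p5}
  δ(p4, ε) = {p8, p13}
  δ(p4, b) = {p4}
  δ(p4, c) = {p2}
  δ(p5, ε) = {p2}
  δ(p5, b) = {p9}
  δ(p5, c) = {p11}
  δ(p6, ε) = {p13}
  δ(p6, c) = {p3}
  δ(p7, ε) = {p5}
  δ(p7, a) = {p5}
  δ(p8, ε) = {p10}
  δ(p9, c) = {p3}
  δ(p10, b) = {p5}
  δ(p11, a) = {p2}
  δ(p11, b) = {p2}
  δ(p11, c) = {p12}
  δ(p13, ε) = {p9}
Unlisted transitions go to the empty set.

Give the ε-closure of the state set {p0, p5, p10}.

Start with {p0, p5, p10}.
From p0 via ε: add p1, p3, p6.
From p5 via ε: add p2.
From p6 via ε: add p13.
From p13 via ε: add p9.
No new states can be added; the closed set is {p0, p1, p2, p3, p5, p6, p9, p10, p13}.

{p0, p1, p2, p3, p5, p6, p9, p10, p13}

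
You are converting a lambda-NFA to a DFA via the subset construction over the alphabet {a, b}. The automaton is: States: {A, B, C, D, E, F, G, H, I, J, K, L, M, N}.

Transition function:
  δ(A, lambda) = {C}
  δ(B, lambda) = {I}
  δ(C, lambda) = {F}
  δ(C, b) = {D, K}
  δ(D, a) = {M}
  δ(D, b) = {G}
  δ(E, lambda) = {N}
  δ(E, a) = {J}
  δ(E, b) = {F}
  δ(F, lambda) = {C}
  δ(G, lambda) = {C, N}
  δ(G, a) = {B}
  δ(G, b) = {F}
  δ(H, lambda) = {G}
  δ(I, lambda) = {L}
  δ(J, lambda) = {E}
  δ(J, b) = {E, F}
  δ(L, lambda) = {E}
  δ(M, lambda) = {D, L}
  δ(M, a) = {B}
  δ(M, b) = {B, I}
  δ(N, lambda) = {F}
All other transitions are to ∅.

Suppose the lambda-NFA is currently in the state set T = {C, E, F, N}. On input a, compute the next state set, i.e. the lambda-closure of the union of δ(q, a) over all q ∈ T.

E on a → {J}.
No a-transition from C, F, N.
Union after reading a: {J}.
Now take the lambda-closure:
From J via lambda: add E.
From E via lambda: add N.
From N via lambda: add F.
From F via lambda: add C.
No new states can be added; the closed set is {C, E, F, J, N}.

{C, E, F, J, N}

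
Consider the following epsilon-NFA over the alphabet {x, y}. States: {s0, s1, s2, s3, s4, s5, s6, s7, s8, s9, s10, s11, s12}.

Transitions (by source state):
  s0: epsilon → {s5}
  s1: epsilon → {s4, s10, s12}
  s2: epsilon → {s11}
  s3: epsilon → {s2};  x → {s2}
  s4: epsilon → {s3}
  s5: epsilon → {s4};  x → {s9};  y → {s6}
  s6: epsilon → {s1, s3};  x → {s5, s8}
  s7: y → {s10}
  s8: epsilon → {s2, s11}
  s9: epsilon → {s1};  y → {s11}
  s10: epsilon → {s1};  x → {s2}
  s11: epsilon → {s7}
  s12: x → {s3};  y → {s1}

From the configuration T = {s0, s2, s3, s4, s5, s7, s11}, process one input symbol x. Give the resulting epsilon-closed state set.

s3 on x → {s2}.
s5 on x → {s9}.
No x-transition from s0, s2, s4, s7, s11.
Union after reading x: {s2, s9}.
Now take the epsilon-closure:
From s2 via epsilon: add s11.
From s9 via epsilon: add s1.
From s1 via epsilon: add s4, s10, s12.
From s11 via epsilon: add s7.
From s4 via epsilon: add s3.
No new states can be added; the closed set is {s1, s2, s3, s4, s7, s9, s10, s11, s12}.

{s1, s2, s3, s4, s7, s9, s10, s11, s12}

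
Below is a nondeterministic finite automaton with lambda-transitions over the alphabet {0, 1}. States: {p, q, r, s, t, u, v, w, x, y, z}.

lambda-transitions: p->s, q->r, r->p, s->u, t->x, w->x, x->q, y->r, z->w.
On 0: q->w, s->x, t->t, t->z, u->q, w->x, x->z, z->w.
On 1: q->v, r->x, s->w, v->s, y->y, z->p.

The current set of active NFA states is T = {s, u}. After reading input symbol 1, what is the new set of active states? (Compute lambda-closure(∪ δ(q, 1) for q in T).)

{p, q, r, s, u, w, x}

s on 1 → {w}.
No 1-transition from u.
Union after reading 1: {w}.
Now take the lambda-closure:
From w via lambda: add x.
From x via lambda: add q.
From q via lambda: add r.
From r via lambda: add p.
From p via lambda: add s.
From s via lambda: add u.
No new states can be added; the closed set is {p, q, r, s, u, w, x}.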